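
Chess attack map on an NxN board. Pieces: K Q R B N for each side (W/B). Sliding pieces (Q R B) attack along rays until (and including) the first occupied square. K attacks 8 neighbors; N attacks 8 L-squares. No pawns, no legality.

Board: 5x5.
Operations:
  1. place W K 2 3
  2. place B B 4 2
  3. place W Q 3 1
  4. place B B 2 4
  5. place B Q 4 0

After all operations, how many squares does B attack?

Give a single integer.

Answer: 11

Derivation:
Op 1: place WK@(2,3)
Op 2: place BB@(4,2)
Op 3: place WQ@(3,1)
Op 4: place BB@(2,4)
Op 5: place BQ@(4,0)
Per-piece attacks for B:
  BB@(2,4): attacks (3,3) (4,2) (1,3) (0,2) [ray(1,-1) blocked at (4,2)]
  BQ@(4,0): attacks (4,1) (4,2) (3,0) (2,0) (1,0) (0,0) (3,1) [ray(0,1) blocked at (4,2); ray(-1,1) blocked at (3,1)]
  BB@(4,2): attacks (3,3) (2,4) (3,1) [ray(-1,1) blocked at (2,4); ray(-1,-1) blocked at (3,1)]
Union (11 distinct): (0,0) (0,2) (1,0) (1,3) (2,0) (2,4) (3,0) (3,1) (3,3) (4,1) (4,2)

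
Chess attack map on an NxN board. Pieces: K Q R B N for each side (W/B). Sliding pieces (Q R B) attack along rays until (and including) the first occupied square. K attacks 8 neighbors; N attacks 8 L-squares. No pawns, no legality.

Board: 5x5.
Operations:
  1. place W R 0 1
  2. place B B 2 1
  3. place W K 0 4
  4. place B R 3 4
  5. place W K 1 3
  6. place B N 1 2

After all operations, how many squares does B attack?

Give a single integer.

Answer: 13

Derivation:
Op 1: place WR@(0,1)
Op 2: place BB@(2,1)
Op 3: place WK@(0,4)
Op 4: place BR@(3,4)
Op 5: place WK@(1,3)
Op 6: place BN@(1,2)
Per-piece attacks for B:
  BN@(1,2): attacks (2,4) (3,3) (0,4) (2,0) (3,1) (0,0)
  BB@(2,1): attacks (3,2) (4,3) (3,0) (1,2) (1,0) [ray(-1,1) blocked at (1,2)]
  BR@(3,4): attacks (3,3) (3,2) (3,1) (3,0) (4,4) (2,4) (1,4) (0,4) [ray(-1,0) blocked at (0,4)]
Union (13 distinct): (0,0) (0,4) (1,0) (1,2) (1,4) (2,0) (2,4) (3,0) (3,1) (3,2) (3,3) (4,3) (4,4)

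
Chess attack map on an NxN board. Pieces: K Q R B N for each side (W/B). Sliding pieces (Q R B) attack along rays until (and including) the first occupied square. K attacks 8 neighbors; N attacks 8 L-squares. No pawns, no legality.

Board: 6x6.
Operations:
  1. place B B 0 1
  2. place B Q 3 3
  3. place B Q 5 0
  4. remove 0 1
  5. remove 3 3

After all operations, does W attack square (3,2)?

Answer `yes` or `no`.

Answer: no

Derivation:
Op 1: place BB@(0,1)
Op 2: place BQ@(3,3)
Op 3: place BQ@(5,0)
Op 4: remove (0,1)
Op 5: remove (3,3)
Per-piece attacks for W:
W attacks (3,2): no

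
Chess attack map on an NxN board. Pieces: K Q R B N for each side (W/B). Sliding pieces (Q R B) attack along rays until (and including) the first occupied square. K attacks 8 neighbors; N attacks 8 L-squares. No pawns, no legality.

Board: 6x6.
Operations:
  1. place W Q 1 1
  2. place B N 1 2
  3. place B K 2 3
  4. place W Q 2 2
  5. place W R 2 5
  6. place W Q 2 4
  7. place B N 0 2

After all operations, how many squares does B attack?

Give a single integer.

Answer: 15

Derivation:
Op 1: place WQ@(1,1)
Op 2: place BN@(1,2)
Op 3: place BK@(2,3)
Op 4: place WQ@(2,2)
Op 5: place WR@(2,5)
Op 6: place WQ@(2,4)
Op 7: place BN@(0,2)
Per-piece attacks for B:
  BN@(0,2): attacks (1,4) (2,3) (1,0) (2,1)
  BN@(1,2): attacks (2,4) (3,3) (0,4) (2,0) (3,1) (0,0)
  BK@(2,3): attacks (2,4) (2,2) (3,3) (1,3) (3,4) (3,2) (1,4) (1,2)
Union (15 distinct): (0,0) (0,4) (1,0) (1,2) (1,3) (1,4) (2,0) (2,1) (2,2) (2,3) (2,4) (3,1) (3,2) (3,3) (3,4)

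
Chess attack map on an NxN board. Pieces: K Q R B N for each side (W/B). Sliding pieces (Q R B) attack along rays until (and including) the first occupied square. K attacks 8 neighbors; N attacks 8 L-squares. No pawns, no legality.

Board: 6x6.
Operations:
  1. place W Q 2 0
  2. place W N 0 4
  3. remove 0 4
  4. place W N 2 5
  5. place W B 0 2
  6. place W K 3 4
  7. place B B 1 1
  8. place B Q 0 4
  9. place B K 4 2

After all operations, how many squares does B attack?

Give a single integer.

Op 1: place WQ@(2,0)
Op 2: place WN@(0,4)
Op 3: remove (0,4)
Op 4: place WN@(2,5)
Op 5: place WB@(0,2)
Op 6: place WK@(3,4)
Op 7: place BB@(1,1)
Op 8: place BQ@(0,4)
Op 9: place BK@(4,2)
Per-piece attacks for B:
  BQ@(0,4): attacks (0,5) (0,3) (0,2) (1,4) (2,4) (3,4) (1,5) (1,3) (2,2) (3,1) (4,0) [ray(0,-1) blocked at (0,2); ray(1,0) blocked at (3,4)]
  BB@(1,1): attacks (2,2) (3,3) (4,4) (5,5) (2,0) (0,2) (0,0) [ray(1,-1) blocked at (2,0); ray(-1,1) blocked at (0,2)]
  BK@(4,2): attacks (4,3) (4,1) (5,2) (3,2) (5,3) (5,1) (3,3) (3,1)
Union (22 distinct): (0,0) (0,2) (0,3) (0,5) (1,3) (1,4) (1,5) (2,0) (2,2) (2,4) (3,1) (3,2) (3,3) (3,4) (4,0) (4,1) (4,3) (4,4) (5,1) (5,2) (5,3) (5,5)

Answer: 22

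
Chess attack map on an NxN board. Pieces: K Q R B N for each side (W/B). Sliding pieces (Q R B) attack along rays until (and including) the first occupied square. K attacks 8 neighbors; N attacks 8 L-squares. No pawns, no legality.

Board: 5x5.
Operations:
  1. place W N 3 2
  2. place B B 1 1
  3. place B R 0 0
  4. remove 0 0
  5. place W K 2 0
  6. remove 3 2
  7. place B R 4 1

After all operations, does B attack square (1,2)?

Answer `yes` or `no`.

Op 1: place WN@(3,2)
Op 2: place BB@(1,1)
Op 3: place BR@(0,0)
Op 4: remove (0,0)
Op 5: place WK@(2,0)
Op 6: remove (3,2)
Op 7: place BR@(4,1)
Per-piece attacks for B:
  BB@(1,1): attacks (2,2) (3,3) (4,4) (2,0) (0,2) (0,0) [ray(1,-1) blocked at (2,0)]
  BR@(4,1): attacks (4,2) (4,3) (4,4) (4,0) (3,1) (2,1) (1,1) [ray(-1,0) blocked at (1,1)]
B attacks (1,2): no

Answer: no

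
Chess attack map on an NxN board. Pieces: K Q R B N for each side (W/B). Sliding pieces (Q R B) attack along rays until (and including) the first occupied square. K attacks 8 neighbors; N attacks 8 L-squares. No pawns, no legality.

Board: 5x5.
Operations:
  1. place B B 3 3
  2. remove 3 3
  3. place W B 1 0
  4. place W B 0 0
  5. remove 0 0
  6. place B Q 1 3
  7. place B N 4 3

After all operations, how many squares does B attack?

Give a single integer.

Answer: 14

Derivation:
Op 1: place BB@(3,3)
Op 2: remove (3,3)
Op 3: place WB@(1,0)
Op 4: place WB@(0,0)
Op 5: remove (0,0)
Op 6: place BQ@(1,3)
Op 7: place BN@(4,3)
Per-piece attacks for B:
  BQ@(1,3): attacks (1,4) (1,2) (1,1) (1,0) (2,3) (3,3) (4,3) (0,3) (2,4) (2,2) (3,1) (4,0) (0,4) (0,2) [ray(0,-1) blocked at (1,0); ray(1,0) blocked at (4,3)]
  BN@(4,3): attacks (2,4) (3,1) (2,2)
Union (14 distinct): (0,2) (0,3) (0,4) (1,0) (1,1) (1,2) (1,4) (2,2) (2,3) (2,4) (3,1) (3,3) (4,0) (4,3)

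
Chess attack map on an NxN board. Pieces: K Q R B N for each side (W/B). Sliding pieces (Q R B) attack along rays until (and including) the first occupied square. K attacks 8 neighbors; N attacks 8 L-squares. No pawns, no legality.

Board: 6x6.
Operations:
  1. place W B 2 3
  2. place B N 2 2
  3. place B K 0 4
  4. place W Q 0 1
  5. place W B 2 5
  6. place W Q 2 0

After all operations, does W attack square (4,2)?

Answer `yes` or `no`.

Op 1: place WB@(2,3)
Op 2: place BN@(2,2)
Op 3: place BK@(0,4)
Op 4: place WQ@(0,1)
Op 5: place WB@(2,5)
Op 6: place WQ@(2,0)
Per-piece attacks for W:
  WQ@(0,1): attacks (0,2) (0,3) (0,4) (0,0) (1,1) (2,1) (3,1) (4,1) (5,1) (1,2) (2,3) (1,0) [ray(0,1) blocked at (0,4); ray(1,1) blocked at (2,3)]
  WQ@(2,0): attacks (2,1) (2,2) (3,0) (4,0) (5,0) (1,0) (0,0) (3,1) (4,2) (5,3) (1,1) (0,2) [ray(0,1) blocked at (2,2)]
  WB@(2,3): attacks (3,4) (4,5) (3,2) (4,1) (5,0) (1,4) (0,5) (1,2) (0,1) [ray(-1,-1) blocked at (0,1)]
  WB@(2,5): attacks (3,4) (4,3) (5,2) (1,4) (0,3)
W attacks (4,2): yes

Answer: yes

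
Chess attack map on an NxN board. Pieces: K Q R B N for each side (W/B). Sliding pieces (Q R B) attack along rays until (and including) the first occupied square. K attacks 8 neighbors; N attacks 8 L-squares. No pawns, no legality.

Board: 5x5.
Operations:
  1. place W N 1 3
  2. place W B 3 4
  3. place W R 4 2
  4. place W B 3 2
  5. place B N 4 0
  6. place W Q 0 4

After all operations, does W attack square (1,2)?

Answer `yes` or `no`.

Op 1: place WN@(1,3)
Op 2: place WB@(3,4)
Op 3: place WR@(4,2)
Op 4: place WB@(3,2)
Op 5: place BN@(4,0)
Op 6: place WQ@(0,4)
Per-piece attacks for W:
  WQ@(0,4): attacks (0,3) (0,2) (0,1) (0,0) (1,4) (2,4) (3,4) (1,3) [ray(1,0) blocked at (3,4); ray(1,-1) blocked at (1,3)]
  WN@(1,3): attacks (3,4) (2,1) (3,2) (0,1)
  WB@(3,2): attacks (4,3) (4,1) (2,3) (1,4) (2,1) (1,0)
  WB@(3,4): attacks (4,3) (2,3) (1,2) (0,1)
  WR@(4,2): attacks (4,3) (4,4) (4,1) (4,0) (3,2) [ray(0,-1) blocked at (4,0); ray(-1,0) blocked at (3,2)]
W attacks (1,2): yes

Answer: yes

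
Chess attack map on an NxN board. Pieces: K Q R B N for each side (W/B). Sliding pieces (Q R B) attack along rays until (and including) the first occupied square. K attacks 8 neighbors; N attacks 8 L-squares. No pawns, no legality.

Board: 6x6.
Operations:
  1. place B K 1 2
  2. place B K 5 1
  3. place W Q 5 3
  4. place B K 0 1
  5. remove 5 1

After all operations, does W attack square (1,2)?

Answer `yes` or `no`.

Op 1: place BK@(1,2)
Op 2: place BK@(5,1)
Op 3: place WQ@(5,3)
Op 4: place BK@(0,1)
Op 5: remove (5,1)
Per-piece attacks for W:
  WQ@(5,3): attacks (5,4) (5,5) (5,2) (5,1) (5,0) (4,3) (3,3) (2,3) (1,3) (0,3) (4,4) (3,5) (4,2) (3,1) (2,0)
W attacks (1,2): no

Answer: no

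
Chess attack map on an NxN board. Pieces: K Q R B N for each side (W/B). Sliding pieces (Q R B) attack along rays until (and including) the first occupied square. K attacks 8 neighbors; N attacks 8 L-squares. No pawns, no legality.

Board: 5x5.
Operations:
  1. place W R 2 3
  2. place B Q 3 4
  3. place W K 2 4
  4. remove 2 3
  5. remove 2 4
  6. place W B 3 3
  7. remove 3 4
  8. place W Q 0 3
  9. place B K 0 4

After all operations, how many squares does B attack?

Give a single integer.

Op 1: place WR@(2,3)
Op 2: place BQ@(3,4)
Op 3: place WK@(2,4)
Op 4: remove (2,3)
Op 5: remove (2,4)
Op 6: place WB@(3,3)
Op 7: remove (3,4)
Op 8: place WQ@(0,3)
Op 9: place BK@(0,4)
Per-piece attacks for B:
  BK@(0,4): attacks (0,3) (1,4) (1,3)
Union (3 distinct): (0,3) (1,3) (1,4)

Answer: 3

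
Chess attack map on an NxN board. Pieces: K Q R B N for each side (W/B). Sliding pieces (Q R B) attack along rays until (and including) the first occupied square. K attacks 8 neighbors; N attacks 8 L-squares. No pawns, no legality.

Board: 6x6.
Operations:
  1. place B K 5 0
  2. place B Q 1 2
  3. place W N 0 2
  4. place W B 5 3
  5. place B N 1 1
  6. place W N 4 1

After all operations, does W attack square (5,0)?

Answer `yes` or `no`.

Op 1: place BK@(5,0)
Op 2: place BQ@(1,2)
Op 3: place WN@(0,2)
Op 4: place WB@(5,3)
Op 5: place BN@(1,1)
Op 6: place WN@(4,1)
Per-piece attacks for W:
  WN@(0,2): attacks (1,4) (2,3) (1,0) (2,1)
  WN@(4,1): attacks (5,3) (3,3) (2,2) (2,0)
  WB@(5,3): attacks (4,4) (3,5) (4,2) (3,1) (2,0)
W attacks (5,0): no

Answer: no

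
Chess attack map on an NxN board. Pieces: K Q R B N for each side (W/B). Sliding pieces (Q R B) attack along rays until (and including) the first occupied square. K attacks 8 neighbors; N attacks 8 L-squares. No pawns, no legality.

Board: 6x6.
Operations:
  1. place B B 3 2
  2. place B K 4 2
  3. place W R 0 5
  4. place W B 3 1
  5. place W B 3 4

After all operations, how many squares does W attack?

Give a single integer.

Answer: 19

Derivation:
Op 1: place BB@(3,2)
Op 2: place BK@(4,2)
Op 3: place WR@(0,5)
Op 4: place WB@(3,1)
Op 5: place WB@(3,4)
Per-piece attacks for W:
  WR@(0,5): attacks (0,4) (0,3) (0,2) (0,1) (0,0) (1,5) (2,5) (3,5) (4,5) (5,5)
  WB@(3,1): attacks (4,2) (4,0) (2,2) (1,3) (0,4) (2,0) [ray(1,1) blocked at (4,2)]
  WB@(3,4): attacks (4,5) (4,3) (5,2) (2,5) (2,3) (1,2) (0,1)
Union (19 distinct): (0,0) (0,1) (0,2) (0,3) (0,4) (1,2) (1,3) (1,5) (2,0) (2,2) (2,3) (2,5) (3,5) (4,0) (4,2) (4,3) (4,5) (5,2) (5,5)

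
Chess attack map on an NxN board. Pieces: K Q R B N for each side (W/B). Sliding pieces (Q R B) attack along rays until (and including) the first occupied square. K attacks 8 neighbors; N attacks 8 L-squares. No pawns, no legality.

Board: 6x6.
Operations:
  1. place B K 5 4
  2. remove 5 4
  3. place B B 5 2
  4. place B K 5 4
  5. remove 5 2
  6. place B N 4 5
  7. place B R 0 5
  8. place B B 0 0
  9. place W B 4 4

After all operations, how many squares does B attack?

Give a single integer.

Op 1: place BK@(5,4)
Op 2: remove (5,4)
Op 3: place BB@(5,2)
Op 4: place BK@(5,4)
Op 5: remove (5,2)
Op 6: place BN@(4,5)
Op 7: place BR@(0,5)
Op 8: place BB@(0,0)
Op 9: place WB@(4,4)
Per-piece attacks for B:
  BB@(0,0): attacks (1,1) (2,2) (3,3) (4,4) [ray(1,1) blocked at (4,4)]
  BR@(0,5): attacks (0,4) (0,3) (0,2) (0,1) (0,0) (1,5) (2,5) (3,5) (4,5) [ray(0,-1) blocked at (0,0); ray(1,0) blocked at (4,5)]
  BN@(4,5): attacks (5,3) (3,3) (2,4)
  BK@(5,4): attacks (5,5) (5,3) (4,4) (4,5) (4,3)
Union (17 distinct): (0,0) (0,1) (0,2) (0,3) (0,4) (1,1) (1,5) (2,2) (2,4) (2,5) (3,3) (3,5) (4,3) (4,4) (4,5) (5,3) (5,5)

Answer: 17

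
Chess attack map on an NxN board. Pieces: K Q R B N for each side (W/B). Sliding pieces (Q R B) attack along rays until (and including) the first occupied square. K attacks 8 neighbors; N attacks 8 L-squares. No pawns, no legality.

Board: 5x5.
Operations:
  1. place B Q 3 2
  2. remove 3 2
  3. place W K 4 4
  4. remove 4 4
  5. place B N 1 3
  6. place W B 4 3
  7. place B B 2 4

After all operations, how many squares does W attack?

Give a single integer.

Answer: 4

Derivation:
Op 1: place BQ@(3,2)
Op 2: remove (3,2)
Op 3: place WK@(4,4)
Op 4: remove (4,4)
Op 5: place BN@(1,3)
Op 6: place WB@(4,3)
Op 7: place BB@(2,4)
Per-piece attacks for W:
  WB@(4,3): attacks (3,4) (3,2) (2,1) (1,0)
Union (4 distinct): (1,0) (2,1) (3,2) (3,4)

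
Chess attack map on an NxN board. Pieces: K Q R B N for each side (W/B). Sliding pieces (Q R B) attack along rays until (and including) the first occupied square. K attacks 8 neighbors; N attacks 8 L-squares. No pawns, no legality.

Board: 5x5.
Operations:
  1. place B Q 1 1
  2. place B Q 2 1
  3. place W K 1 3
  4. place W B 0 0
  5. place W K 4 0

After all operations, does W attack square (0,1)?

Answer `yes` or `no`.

Op 1: place BQ@(1,1)
Op 2: place BQ@(2,1)
Op 3: place WK@(1,3)
Op 4: place WB@(0,0)
Op 5: place WK@(4,0)
Per-piece attacks for W:
  WB@(0,0): attacks (1,1) [ray(1,1) blocked at (1,1)]
  WK@(1,3): attacks (1,4) (1,2) (2,3) (0,3) (2,4) (2,2) (0,4) (0,2)
  WK@(4,0): attacks (4,1) (3,0) (3,1)
W attacks (0,1): no

Answer: no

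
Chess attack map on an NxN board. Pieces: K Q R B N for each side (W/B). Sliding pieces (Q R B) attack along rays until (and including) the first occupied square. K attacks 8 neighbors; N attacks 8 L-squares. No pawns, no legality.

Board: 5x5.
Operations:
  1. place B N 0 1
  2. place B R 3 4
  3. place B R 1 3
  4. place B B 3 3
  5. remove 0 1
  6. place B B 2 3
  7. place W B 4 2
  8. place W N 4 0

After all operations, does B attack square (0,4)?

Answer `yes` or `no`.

Op 1: place BN@(0,1)
Op 2: place BR@(3,4)
Op 3: place BR@(1,3)
Op 4: place BB@(3,3)
Op 5: remove (0,1)
Op 6: place BB@(2,3)
Op 7: place WB@(4,2)
Op 8: place WN@(4,0)
Per-piece attacks for B:
  BR@(1,3): attacks (1,4) (1,2) (1,1) (1,0) (2,3) (0,3) [ray(1,0) blocked at (2,3)]
  BB@(2,3): attacks (3,4) (3,2) (4,1) (1,4) (1,2) (0,1) [ray(1,1) blocked at (3,4)]
  BB@(3,3): attacks (4,4) (4,2) (2,4) (2,2) (1,1) (0,0) [ray(1,-1) blocked at (4,2)]
  BR@(3,4): attacks (3,3) (4,4) (2,4) (1,4) (0,4) [ray(0,-1) blocked at (3,3)]
B attacks (0,4): yes

Answer: yes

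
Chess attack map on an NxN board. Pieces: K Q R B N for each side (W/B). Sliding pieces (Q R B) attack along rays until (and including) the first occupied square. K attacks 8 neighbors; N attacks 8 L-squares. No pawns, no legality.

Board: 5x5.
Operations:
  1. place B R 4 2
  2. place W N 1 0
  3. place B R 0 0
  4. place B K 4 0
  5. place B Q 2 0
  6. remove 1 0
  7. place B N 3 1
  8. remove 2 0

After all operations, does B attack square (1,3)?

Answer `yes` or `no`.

Answer: no

Derivation:
Op 1: place BR@(4,2)
Op 2: place WN@(1,0)
Op 3: place BR@(0,0)
Op 4: place BK@(4,0)
Op 5: place BQ@(2,0)
Op 6: remove (1,0)
Op 7: place BN@(3,1)
Op 8: remove (2,0)
Per-piece attacks for B:
  BR@(0,0): attacks (0,1) (0,2) (0,3) (0,4) (1,0) (2,0) (3,0) (4,0) [ray(1,0) blocked at (4,0)]
  BN@(3,1): attacks (4,3) (2,3) (1,2) (1,0)
  BK@(4,0): attacks (4,1) (3,0) (3,1)
  BR@(4,2): attacks (4,3) (4,4) (4,1) (4,0) (3,2) (2,2) (1,2) (0,2) [ray(0,-1) blocked at (4,0)]
B attacks (1,3): no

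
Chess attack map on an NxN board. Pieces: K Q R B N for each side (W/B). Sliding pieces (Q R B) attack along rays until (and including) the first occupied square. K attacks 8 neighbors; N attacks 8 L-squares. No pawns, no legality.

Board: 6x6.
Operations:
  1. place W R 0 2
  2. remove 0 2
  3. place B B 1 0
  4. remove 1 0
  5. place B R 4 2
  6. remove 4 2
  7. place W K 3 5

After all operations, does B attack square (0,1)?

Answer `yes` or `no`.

Op 1: place WR@(0,2)
Op 2: remove (0,2)
Op 3: place BB@(1,0)
Op 4: remove (1,0)
Op 5: place BR@(4,2)
Op 6: remove (4,2)
Op 7: place WK@(3,5)
Per-piece attacks for B:
B attacks (0,1): no

Answer: no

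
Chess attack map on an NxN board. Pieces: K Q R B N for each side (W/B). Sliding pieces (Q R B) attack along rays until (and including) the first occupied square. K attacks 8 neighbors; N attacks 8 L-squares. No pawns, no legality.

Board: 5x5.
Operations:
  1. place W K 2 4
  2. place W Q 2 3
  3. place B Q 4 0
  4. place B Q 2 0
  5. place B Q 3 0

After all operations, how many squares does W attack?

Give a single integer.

Answer: 15

Derivation:
Op 1: place WK@(2,4)
Op 2: place WQ@(2,3)
Op 3: place BQ@(4,0)
Op 4: place BQ@(2,0)
Op 5: place BQ@(3,0)
Per-piece attacks for W:
  WQ@(2,3): attacks (2,4) (2,2) (2,1) (2,0) (3,3) (4,3) (1,3) (0,3) (3,4) (3,2) (4,1) (1,4) (1,2) (0,1) [ray(0,1) blocked at (2,4); ray(0,-1) blocked at (2,0)]
  WK@(2,4): attacks (2,3) (3,4) (1,4) (3,3) (1,3)
Union (15 distinct): (0,1) (0,3) (1,2) (1,3) (1,4) (2,0) (2,1) (2,2) (2,3) (2,4) (3,2) (3,3) (3,4) (4,1) (4,3)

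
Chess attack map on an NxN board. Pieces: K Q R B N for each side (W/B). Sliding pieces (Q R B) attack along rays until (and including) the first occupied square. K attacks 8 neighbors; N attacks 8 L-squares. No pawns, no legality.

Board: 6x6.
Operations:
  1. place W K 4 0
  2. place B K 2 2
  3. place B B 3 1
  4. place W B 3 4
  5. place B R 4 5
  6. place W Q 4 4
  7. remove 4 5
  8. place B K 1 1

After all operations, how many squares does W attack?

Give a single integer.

Answer: 21

Derivation:
Op 1: place WK@(4,0)
Op 2: place BK@(2,2)
Op 3: place BB@(3,1)
Op 4: place WB@(3,4)
Op 5: place BR@(4,5)
Op 6: place WQ@(4,4)
Op 7: remove (4,5)
Op 8: place BK@(1,1)
Per-piece attacks for W:
  WB@(3,4): attacks (4,5) (4,3) (5,2) (2,5) (2,3) (1,2) (0,1)
  WK@(4,0): attacks (4,1) (5,0) (3,0) (5,1) (3,1)
  WQ@(4,4): attacks (4,5) (4,3) (4,2) (4,1) (4,0) (5,4) (3,4) (5,5) (5,3) (3,5) (3,3) (2,2) [ray(0,-1) blocked at (4,0); ray(-1,0) blocked at (3,4); ray(-1,-1) blocked at (2,2)]
Union (21 distinct): (0,1) (1,2) (2,2) (2,3) (2,5) (3,0) (3,1) (3,3) (3,4) (3,5) (4,0) (4,1) (4,2) (4,3) (4,5) (5,0) (5,1) (5,2) (5,3) (5,4) (5,5)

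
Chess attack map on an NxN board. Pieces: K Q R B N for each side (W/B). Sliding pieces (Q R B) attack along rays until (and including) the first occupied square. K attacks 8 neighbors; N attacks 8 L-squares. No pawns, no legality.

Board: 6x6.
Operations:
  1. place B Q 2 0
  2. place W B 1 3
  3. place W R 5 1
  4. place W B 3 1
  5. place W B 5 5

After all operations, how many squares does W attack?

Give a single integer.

Op 1: place BQ@(2,0)
Op 2: place WB@(1,3)
Op 3: place WR@(5,1)
Op 4: place WB@(3,1)
Op 5: place WB@(5,5)
Per-piece attacks for W:
  WB@(1,3): attacks (2,4) (3,5) (2,2) (3,1) (0,4) (0,2) [ray(1,-1) blocked at (3,1)]
  WB@(3,1): attacks (4,2) (5,3) (4,0) (2,2) (1,3) (2,0) [ray(-1,1) blocked at (1,3); ray(-1,-1) blocked at (2,0)]
  WR@(5,1): attacks (5,2) (5,3) (5,4) (5,5) (5,0) (4,1) (3,1) [ray(0,1) blocked at (5,5); ray(-1,0) blocked at (3,1)]
  WB@(5,5): attacks (4,4) (3,3) (2,2) (1,1) (0,0)
Union (20 distinct): (0,0) (0,2) (0,4) (1,1) (1,3) (2,0) (2,2) (2,4) (3,1) (3,3) (3,5) (4,0) (4,1) (4,2) (4,4) (5,0) (5,2) (5,3) (5,4) (5,5)

Answer: 20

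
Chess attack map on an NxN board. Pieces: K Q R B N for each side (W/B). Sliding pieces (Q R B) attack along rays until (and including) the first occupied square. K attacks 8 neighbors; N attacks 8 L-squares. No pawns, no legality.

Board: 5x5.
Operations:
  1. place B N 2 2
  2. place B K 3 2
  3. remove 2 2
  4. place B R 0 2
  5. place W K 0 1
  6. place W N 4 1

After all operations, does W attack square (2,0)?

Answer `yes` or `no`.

Answer: yes

Derivation:
Op 1: place BN@(2,2)
Op 2: place BK@(3,2)
Op 3: remove (2,2)
Op 4: place BR@(0,2)
Op 5: place WK@(0,1)
Op 6: place WN@(4,1)
Per-piece attacks for W:
  WK@(0,1): attacks (0,2) (0,0) (1,1) (1,2) (1,0)
  WN@(4,1): attacks (3,3) (2,2) (2,0)
W attacks (2,0): yes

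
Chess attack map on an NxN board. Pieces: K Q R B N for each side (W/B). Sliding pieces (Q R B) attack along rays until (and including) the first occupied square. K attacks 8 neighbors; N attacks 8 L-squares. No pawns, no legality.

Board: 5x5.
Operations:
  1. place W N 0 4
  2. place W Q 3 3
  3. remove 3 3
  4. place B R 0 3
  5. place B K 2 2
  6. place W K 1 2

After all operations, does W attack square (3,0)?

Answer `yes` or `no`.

Op 1: place WN@(0,4)
Op 2: place WQ@(3,3)
Op 3: remove (3,3)
Op 4: place BR@(0,3)
Op 5: place BK@(2,2)
Op 6: place WK@(1,2)
Per-piece attacks for W:
  WN@(0,4): attacks (1,2) (2,3)
  WK@(1,2): attacks (1,3) (1,1) (2,2) (0,2) (2,3) (2,1) (0,3) (0,1)
W attacks (3,0): no

Answer: no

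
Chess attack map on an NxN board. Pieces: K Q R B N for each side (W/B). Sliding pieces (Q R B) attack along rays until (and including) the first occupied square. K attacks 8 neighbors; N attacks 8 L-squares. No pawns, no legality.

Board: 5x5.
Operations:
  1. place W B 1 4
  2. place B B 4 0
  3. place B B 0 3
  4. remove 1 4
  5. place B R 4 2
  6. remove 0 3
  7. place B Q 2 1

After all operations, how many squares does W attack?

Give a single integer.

Op 1: place WB@(1,4)
Op 2: place BB@(4,0)
Op 3: place BB@(0,3)
Op 4: remove (1,4)
Op 5: place BR@(4,2)
Op 6: remove (0,3)
Op 7: place BQ@(2,1)
Per-piece attacks for W:
Union (0 distinct): (none)

Answer: 0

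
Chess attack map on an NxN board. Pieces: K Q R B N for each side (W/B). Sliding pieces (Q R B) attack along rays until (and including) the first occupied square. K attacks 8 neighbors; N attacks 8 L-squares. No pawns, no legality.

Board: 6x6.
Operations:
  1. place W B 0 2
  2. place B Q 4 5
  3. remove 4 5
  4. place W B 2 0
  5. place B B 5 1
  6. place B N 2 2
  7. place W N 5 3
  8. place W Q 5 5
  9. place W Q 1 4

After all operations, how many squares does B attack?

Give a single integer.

Op 1: place WB@(0,2)
Op 2: place BQ@(4,5)
Op 3: remove (4,5)
Op 4: place WB@(2,0)
Op 5: place BB@(5,1)
Op 6: place BN@(2,2)
Op 7: place WN@(5,3)
Op 8: place WQ@(5,5)
Op 9: place WQ@(1,4)
Per-piece attacks for B:
  BN@(2,2): attacks (3,4) (4,3) (1,4) (0,3) (3,0) (4,1) (1,0) (0,1)
  BB@(5,1): attacks (4,2) (3,3) (2,4) (1,5) (4,0)
Union (13 distinct): (0,1) (0,3) (1,0) (1,4) (1,5) (2,4) (3,0) (3,3) (3,4) (4,0) (4,1) (4,2) (4,3)

Answer: 13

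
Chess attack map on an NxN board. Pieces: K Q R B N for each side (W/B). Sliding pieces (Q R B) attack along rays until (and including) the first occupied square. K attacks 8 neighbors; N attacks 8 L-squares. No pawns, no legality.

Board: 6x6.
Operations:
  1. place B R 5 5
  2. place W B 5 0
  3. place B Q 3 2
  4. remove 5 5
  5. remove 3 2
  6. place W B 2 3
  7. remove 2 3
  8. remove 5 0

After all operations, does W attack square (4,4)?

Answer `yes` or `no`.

Op 1: place BR@(5,5)
Op 2: place WB@(5,0)
Op 3: place BQ@(3,2)
Op 4: remove (5,5)
Op 5: remove (3,2)
Op 6: place WB@(2,3)
Op 7: remove (2,3)
Op 8: remove (5,0)
Per-piece attacks for W:
W attacks (4,4): no

Answer: no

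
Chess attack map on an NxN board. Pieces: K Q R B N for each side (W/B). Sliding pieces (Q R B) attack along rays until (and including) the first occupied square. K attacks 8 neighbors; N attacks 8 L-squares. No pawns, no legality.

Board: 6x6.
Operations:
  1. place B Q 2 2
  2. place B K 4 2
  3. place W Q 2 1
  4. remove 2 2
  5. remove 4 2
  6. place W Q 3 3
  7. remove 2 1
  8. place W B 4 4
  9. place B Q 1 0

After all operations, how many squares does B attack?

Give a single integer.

Op 1: place BQ@(2,2)
Op 2: place BK@(4,2)
Op 3: place WQ@(2,1)
Op 4: remove (2,2)
Op 5: remove (4,2)
Op 6: place WQ@(3,3)
Op 7: remove (2,1)
Op 8: place WB@(4,4)
Op 9: place BQ@(1,0)
Per-piece attacks for B:
  BQ@(1,0): attacks (1,1) (1,2) (1,3) (1,4) (1,5) (2,0) (3,0) (4,0) (5,0) (0,0) (2,1) (3,2) (4,3) (5,4) (0,1)
Union (15 distinct): (0,0) (0,1) (1,1) (1,2) (1,3) (1,4) (1,5) (2,0) (2,1) (3,0) (3,2) (4,0) (4,3) (5,0) (5,4)

Answer: 15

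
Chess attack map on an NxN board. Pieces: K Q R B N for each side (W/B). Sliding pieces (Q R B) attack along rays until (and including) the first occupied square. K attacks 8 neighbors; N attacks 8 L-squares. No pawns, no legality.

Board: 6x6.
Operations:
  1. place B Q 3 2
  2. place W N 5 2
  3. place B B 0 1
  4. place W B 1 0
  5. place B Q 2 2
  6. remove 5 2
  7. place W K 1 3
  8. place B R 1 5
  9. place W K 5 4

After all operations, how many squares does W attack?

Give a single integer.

Op 1: place BQ@(3,2)
Op 2: place WN@(5,2)
Op 3: place BB@(0,1)
Op 4: place WB@(1,0)
Op 5: place BQ@(2,2)
Op 6: remove (5,2)
Op 7: place WK@(1,3)
Op 8: place BR@(1,5)
Op 9: place WK@(5,4)
Per-piece attacks for W:
  WB@(1,0): attacks (2,1) (3,2) (0,1) [ray(1,1) blocked at (3,2); ray(-1,1) blocked at (0,1)]
  WK@(1,3): attacks (1,4) (1,2) (2,3) (0,3) (2,4) (2,2) (0,4) (0,2)
  WK@(5,4): attacks (5,5) (5,3) (4,4) (4,5) (4,3)
Union (16 distinct): (0,1) (0,2) (0,3) (0,4) (1,2) (1,4) (2,1) (2,2) (2,3) (2,4) (3,2) (4,3) (4,4) (4,5) (5,3) (5,5)

Answer: 16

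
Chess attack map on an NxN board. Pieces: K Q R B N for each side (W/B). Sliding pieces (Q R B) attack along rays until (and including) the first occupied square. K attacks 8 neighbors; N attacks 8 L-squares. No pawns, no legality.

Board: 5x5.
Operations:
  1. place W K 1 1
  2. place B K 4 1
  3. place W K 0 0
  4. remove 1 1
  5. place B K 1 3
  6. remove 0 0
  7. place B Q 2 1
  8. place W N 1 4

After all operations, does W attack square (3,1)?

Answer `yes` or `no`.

Op 1: place WK@(1,1)
Op 2: place BK@(4,1)
Op 3: place WK@(0,0)
Op 4: remove (1,1)
Op 5: place BK@(1,3)
Op 6: remove (0,0)
Op 7: place BQ@(2,1)
Op 8: place WN@(1,4)
Per-piece attacks for W:
  WN@(1,4): attacks (2,2) (3,3) (0,2)
W attacks (3,1): no

Answer: no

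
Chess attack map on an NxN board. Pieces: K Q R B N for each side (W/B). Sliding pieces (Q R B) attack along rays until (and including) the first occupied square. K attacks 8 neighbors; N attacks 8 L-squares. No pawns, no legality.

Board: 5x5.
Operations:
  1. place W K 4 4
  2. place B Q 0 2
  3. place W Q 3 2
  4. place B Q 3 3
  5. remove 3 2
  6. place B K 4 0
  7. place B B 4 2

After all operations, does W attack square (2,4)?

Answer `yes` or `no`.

Op 1: place WK@(4,4)
Op 2: place BQ@(0,2)
Op 3: place WQ@(3,2)
Op 4: place BQ@(3,3)
Op 5: remove (3,2)
Op 6: place BK@(4,0)
Op 7: place BB@(4,2)
Per-piece attacks for W:
  WK@(4,4): attacks (4,3) (3,4) (3,3)
W attacks (2,4): no

Answer: no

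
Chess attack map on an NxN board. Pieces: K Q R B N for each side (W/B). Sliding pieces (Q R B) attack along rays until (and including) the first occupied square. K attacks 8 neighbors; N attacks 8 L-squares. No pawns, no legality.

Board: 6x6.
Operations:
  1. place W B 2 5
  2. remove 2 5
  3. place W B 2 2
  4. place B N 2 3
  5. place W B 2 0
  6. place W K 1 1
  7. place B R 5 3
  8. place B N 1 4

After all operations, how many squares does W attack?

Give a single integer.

Answer: 18

Derivation:
Op 1: place WB@(2,5)
Op 2: remove (2,5)
Op 3: place WB@(2,2)
Op 4: place BN@(2,3)
Op 5: place WB@(2,0)
Op 6: place WK@(1,1)
Op 7: place BR@(5,3)
Op 8: place BN@(1,4)
Per-piece attacks for W:
  WK@(1,1): attacks (1,2) (1,0) (2,1) (0,1) (2,2) (2,0) (0,2) (0,0)
  WB@(2,0): attacks (3,1) (4,2) (5,3) (1,1) [ray(1,1) blocked at (5,3); ray(-1,1) blocked at (1,1)]
  WB@(2,2): attacks (3,3) (4,4) (5,5) (3,1) (4,0) (1,3) (0,4) (1,1) [ray(-1,-1) blocked at (1,1)]
Union (18 distinct): (0,0) (0,1) (0,2) (0,4) (1,0) (1,1) (1,2) (1,3) (2,0) (2,1) (2,2) (3,1) (3,3) (4,0) (4,2) (4,4) (5,3) (5,5)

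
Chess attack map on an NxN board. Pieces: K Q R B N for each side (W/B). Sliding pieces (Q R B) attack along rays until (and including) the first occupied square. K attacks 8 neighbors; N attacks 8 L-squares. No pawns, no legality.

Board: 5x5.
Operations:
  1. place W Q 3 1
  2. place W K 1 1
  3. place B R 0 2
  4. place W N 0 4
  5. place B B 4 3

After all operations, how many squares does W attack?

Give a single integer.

Answer: 19

Derivation:
Op 1: place WQ@(3,1)
Op 2: place WK@(1,1)
Op 3: place BR@(0,2)
Op 4: place WN@(0,4)
Op 5: place BB@(4,3)
Per-piece attacks for W:
  WN@(0,4): attacks (1,2) (2,3)
  WK@(1,1): attacks (1,2) (1,0) (2,1) (0,1) (2,2) (2,0) (0,2) (0,0)
  WQ@(3,1): attacks (3,2) (3,3) (3,4) (3,0) (4,1) (2,1) (1,1) (4,2) (4,0) (2,2) (1,3) (0,4) (2,0) [ray(-1,0) blocked at (1,1); ray(-1,1) blocked at (0,4)]
Union (19 distinct): (0,0) (0,1) (0,2) (0,4) (1,0) (1,1) (1,2) (1,3) (2,0) (2,1) (2,2) (2,3) (3,0) (3,2) (3,3) (3,4) (4,0) (4,1) (4,2)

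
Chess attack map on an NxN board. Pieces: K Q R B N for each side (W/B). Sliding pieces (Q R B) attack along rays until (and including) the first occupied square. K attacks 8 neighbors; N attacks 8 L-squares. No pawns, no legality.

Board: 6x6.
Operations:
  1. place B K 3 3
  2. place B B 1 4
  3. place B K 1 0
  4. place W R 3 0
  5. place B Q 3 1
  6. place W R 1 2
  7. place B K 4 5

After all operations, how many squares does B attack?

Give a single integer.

Answer: 28

Derivation:
Op 1: place BK@(3,3)
Op 2: place BB@(1,4)
Op 3: place BK@(1,0)
Op 4: place WR@(3,0)
Op 5: place BQ@(3,1)
Op 6: place WR@(1,2)
Op 7: place BK@(4,5)
Per-piece attacks for B:
  BK@(1,0): attacks (1,1) (2,0) (0,0) (2,1) (0,1)
  BB@(1,4): attacks (2,5) (2,3) (3,2) (4,1) (5,0) (0,5) (0,3)
  BQ@(3,1): attacks (3,2) (3,3) (3,0) (4,1) (5,1) (2,1) (1,1) (0,1) (4,2) (5,3) (4,0) (2,2) (1,3) (0,4) (2,0) [ray(0,1) blocked at (3,3); ray(0,-1) blocked at (3,0)]
  BK@(3,3): attacks (3,4) (3,2) (4,3) (2,3) (4,4) (4,2) (2,4) (2,2)
  BK@(4,5): attacks (4,4) (5,5) (3,5) (5,4) (3,4)
Union (28 distinct): (0,0) (0,1) (0,3) (0,4) (0,5) (1,1) (1,3) (2,0) (2,1) (2,2) (2,3) (2,4) (2,5) (3,0) (3,2) (3,3) (3,4) (3,5) (4,0) (4,1) (4,2) (4,3) (4,4) (5,0) (5,1) (5,3) (5,4) (5,5)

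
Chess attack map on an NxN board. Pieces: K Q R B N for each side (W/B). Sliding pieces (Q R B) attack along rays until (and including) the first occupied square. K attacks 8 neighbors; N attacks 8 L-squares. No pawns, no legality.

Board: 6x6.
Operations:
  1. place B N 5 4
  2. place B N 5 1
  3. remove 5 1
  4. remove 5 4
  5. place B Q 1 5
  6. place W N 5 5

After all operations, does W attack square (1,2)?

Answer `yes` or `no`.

Answer: no

Derivation:
Op 1: place BN@(5,4)
Op 2: place BN@(5,1)
Op 3: remove (5,1)
Op 4: remove (5,4)
Op 5: place BQ@(1,5)
Op 6: place WN@(5,5)
Per-piece attacks for W:
  WN@(5,5): attacks (4,3) (3,4)
W attacks (1,2): no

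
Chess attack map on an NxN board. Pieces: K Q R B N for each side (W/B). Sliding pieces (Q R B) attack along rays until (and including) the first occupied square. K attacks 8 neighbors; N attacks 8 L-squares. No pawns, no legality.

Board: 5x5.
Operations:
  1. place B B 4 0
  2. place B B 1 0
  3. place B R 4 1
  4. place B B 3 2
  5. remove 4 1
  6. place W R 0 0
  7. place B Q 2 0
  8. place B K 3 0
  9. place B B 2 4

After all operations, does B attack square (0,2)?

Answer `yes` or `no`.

Answer: yes

Derivation:
Op 1: place BB@(4,0)
Op 2: place BB@(1,0)
Op 3: place BR@(4,1)
Op 4: place BB@(3,2)
Op 5: remove (4,1)
Op 6: place WR@(0,0)
Op 7: place BQ@(2,0)
Op 8: place BK@(3,0)
Op 9: place BB@(2,4)
Per-piece attacks for B:
  BB@(1,0): attacks (2,1) (3,2) (0,1) [ray(1,1) blocked at (3,2)]
  BQ@(2,0): attacks (2,1) (2,2) (2,3) (2,4) (3,0) (1,0) (3,1) (4,2) (1,1) (0,2) [ray(0,1) blocked at (2,4); ray(1,0) blocked at (3,0); ray(-1,0) blocked at (1,0)]
  BB@(2,4): attacks (3,3) (4,2) (1,3) (0,2)
  BK@(3,0): attacks (3,1) (4,0) (2,0) (4,1) (2,1)
  BB@(3,2): attacks (4,3) (4,1) (2,3) (1,4) (2,1) (1,0) [ray(-1,-1) blocked at (1,0)]
  BB@(4,0): attacks (3,1) (2,2) (1,3) (0,4)
B attacks (0,2): yes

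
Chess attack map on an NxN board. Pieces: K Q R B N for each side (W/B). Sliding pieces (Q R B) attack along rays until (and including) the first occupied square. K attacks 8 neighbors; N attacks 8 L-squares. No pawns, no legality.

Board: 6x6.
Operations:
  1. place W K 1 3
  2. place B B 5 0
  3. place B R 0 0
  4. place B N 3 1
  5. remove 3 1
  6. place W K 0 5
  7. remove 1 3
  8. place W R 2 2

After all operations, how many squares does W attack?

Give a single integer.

Answer: 13

Derivation:
Op 1: place WK@(1,3)
Op 2: place BB@(5,0)
Op 3: place BR@(0,0)
Op 4: place BN@(3,1)
Op 5: remove (3,1)
Op 6: place WK@(0,5)
Op 7: remove (1,3)
Op 8: place WR@(2,2)
Per-piece attacks for W:
  WK@(0,5): attacks (0,4) (1,5) (1,4)
  WR@(2,2): attacks (2,3) (2,4) (2,5) (2,1) (2,0) (3,2) (4,2) (5,2) (1,2) (0,2)
Union (13 distinct): (0,2) (0,4) (1,2) (1,4) (1,5) (2,0) (2,1) (2,3) (2,4) (2,5) (3,2) (4,2) (5,2)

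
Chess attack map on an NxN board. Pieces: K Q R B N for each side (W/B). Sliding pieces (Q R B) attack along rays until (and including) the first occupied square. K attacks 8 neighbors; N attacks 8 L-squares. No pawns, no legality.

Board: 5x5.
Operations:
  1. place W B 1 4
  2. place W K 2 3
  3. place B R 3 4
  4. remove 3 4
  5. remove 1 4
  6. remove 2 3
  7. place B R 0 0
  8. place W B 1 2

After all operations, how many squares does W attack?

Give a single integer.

Answer: 6

Derivation:
Op 1: place WB@(1,4)
Op 2: place WK@(2,3)
Op 3: place BR@(3,4)
Op 4: remove (3,4)
Op 5: remove (1,4)
Op 6: remove (2,3)
Op 7: place BR@(0,0)
Op 8: place WB@(1,2)
Per-piece attacks for W:
  WB@(1,2): attacks (2,3) (3,4) (2,1) (3,0) (0,3) (0,1)
Union (6 distinct): (0,1) (0,3) (2,1) (2,3) (3,0) (3,4)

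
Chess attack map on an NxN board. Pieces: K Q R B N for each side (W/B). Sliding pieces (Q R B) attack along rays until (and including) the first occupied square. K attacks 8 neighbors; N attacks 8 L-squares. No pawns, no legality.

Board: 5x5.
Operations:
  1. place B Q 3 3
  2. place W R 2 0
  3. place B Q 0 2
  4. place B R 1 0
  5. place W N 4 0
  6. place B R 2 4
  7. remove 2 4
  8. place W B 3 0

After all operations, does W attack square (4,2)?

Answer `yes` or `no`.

Op 1: place BQ@(3,3)
Op 2: place WR@(2,0)
Op 3: place BQ@(0,2)
Op 4: place BR@(1,0)
Op 5: place WN@(4,0)
Op 6: place BR@(2,4)
Op 7: remove (2,4)
Op 8: place WB@(3,0)
Per-piece attacks for W:
  WR@(2,0): attacks (2,1) (2,2) (2,3) (2,4) (3,0) (1,0) [ray(1,0) blocked at (3,0); ray(-1,0) blocked at (1,0)]
  WB@(3,0): attacks (4,1) (2,1) (1,2) (0,3)
  WN@(4,0): attacks (3,2) (2,1)
W attacks (4,2): no

Answer: no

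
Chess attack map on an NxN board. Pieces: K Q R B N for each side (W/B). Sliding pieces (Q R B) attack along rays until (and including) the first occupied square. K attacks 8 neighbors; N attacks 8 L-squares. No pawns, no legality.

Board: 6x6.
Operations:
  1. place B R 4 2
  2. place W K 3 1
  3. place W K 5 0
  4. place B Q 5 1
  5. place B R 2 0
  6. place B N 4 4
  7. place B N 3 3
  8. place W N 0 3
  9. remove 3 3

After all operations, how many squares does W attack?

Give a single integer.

Answer: 12

Derivation:
Op 1: place BR@(4,2)
Op 2: place WK@(3,1)
Op 3: place WK@(5,0)
Op 4: place BQ@(5,1)
Op 5: place BR@(2,0)
Op 6: place BN@(4,4)
Op 7: place BN@(3,3)
Op 8: place WN@(0,3)
Op 9: remove (3,3)
Per-piece attacks for W:
  WN@(0,3): attacks (1,5) (2,4) (1,1) (2,2)
  WK@(3,1): attacks (3,2) (3,0) (4,1) (2,1) (4,2) (4,0) (2,2) (2,0)
  WK@(5,0): attacks (5,1) (4,0) (4,1)
Union (12 distinct): (1,1) (1,5) (2,0) (2,1) (2,2) (2,4) (3,0) (3,2) (4,0) (4,1) (4,2) (5,1)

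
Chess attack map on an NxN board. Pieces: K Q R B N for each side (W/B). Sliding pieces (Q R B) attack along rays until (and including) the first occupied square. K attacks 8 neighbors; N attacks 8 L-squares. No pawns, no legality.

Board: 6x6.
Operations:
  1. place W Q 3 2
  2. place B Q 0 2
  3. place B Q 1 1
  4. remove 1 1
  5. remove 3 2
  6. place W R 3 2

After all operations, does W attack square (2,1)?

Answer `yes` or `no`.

Op 1: place WQ@(3,2)
Op 2: place BQ@(0,2)
Op 3: place BQ@(1,1)
Op 4: remove (1,1)
Op 5: remove (3,2)
Op 6: place WR@(3,2)
Per-piece attacks for W:
  WR@(3,2): attacks (3,3) (3,4) (3,5) (3,1) (3,0) (4,2) (5,2) (2,2) (1,2) (0,2) [ray(-1,0) blocked at (0,2)]
W attacks (2,1): no

Answer: no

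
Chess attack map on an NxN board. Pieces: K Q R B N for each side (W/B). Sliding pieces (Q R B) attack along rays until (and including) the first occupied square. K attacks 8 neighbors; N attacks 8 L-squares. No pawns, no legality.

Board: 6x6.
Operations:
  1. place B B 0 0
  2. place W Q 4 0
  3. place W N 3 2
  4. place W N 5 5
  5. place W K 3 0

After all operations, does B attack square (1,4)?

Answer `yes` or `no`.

Op 1: place BB@(0,0)
Op 2: place WQ@(4,0)
Op 3: place WN@(3,2)
Op 4: place WN@(5,5)
Op 5: place WK@(3,0)
Per-piece attacks for B:
  BB@(0,0): attacks (1,1) (2,2) (3,3) (4,4) (5,5) [ray(1,1) blocked at (5,5)]
B attacks (1,4): no

Answer: no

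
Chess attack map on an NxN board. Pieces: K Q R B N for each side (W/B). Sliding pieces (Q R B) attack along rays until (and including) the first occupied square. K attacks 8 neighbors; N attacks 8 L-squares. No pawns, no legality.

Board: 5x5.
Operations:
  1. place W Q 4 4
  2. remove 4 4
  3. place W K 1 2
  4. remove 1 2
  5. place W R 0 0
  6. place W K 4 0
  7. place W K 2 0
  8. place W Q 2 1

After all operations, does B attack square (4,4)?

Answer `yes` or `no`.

Answer: no

Derivation:
Op 1: place WQ@(4,4)
Op 2: remove (4,4)
Op 3: place WK@(1,2)
Op 4: remove (1,2)
Op 5: place WR@(0,0)
Op 6: place WK@(4,0)
Op 7: place WK@(2,0)
Op 8: place WQ@(2,1)
Per-piece attacks for B:
B attacks (4,4): no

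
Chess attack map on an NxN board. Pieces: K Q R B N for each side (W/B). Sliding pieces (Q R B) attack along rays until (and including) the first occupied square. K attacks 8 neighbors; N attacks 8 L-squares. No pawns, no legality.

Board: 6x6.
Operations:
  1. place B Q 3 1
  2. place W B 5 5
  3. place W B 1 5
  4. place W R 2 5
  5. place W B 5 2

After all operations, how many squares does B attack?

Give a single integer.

Answer: 17

Derivation:
Op 1: place BQ@(3,1)
Op 2: place WB@(5,5)
Op 3: place WB@(1,5)
Op 4: place WR@(2,5)
Op 5: place WB@(5,2)
Per-piece attacks for B:
  BQ@(3,1): attacks (3,2) (3,3) (3,4) (3,5) (3,0) (4,1) (5,1) (2,1) (1,1) (0,1) (4,2) (5,3) (4,0) (2,2) (1,3) (0,4) (2,0)
Union (17 distinct): (0,1) (0,4) (1,1) (1,3) (2,0) (2,1) (2,2) (3,0) (3,2) (3,3) (3,4) (3,5) (4,0) (4,1) (4,2) (5,1) (5,3)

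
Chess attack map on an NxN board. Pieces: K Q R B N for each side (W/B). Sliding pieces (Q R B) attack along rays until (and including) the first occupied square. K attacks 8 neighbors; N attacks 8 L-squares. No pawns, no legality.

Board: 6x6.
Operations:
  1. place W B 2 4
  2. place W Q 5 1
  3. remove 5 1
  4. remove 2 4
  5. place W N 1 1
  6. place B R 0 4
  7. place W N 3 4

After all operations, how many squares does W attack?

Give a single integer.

Answer: 10

Derivation:
Op 1: place WB@(2,4)
Op 2: place WQ@(5,1)
Op 3: remove (5,1)
Op 4: remove (2,4)
Op 5: place WN@(1,1)
Op 6: place BR@(0,4)
Op 7: place WN@(3,4)
Per-piece attacks for W:
  WN@(1,1): attacks (2,3) (3,2) (0,3) (3,0)
  WN@(3,4): attacks (5,5) (1,5) (4,2) (5,3) (2,2) (1,3)
Union (10 distinct): (0,3) (1,3) (1,5) (2,2) (2,3) (3,0) (3,2) (4,2) (5,3) (5,5)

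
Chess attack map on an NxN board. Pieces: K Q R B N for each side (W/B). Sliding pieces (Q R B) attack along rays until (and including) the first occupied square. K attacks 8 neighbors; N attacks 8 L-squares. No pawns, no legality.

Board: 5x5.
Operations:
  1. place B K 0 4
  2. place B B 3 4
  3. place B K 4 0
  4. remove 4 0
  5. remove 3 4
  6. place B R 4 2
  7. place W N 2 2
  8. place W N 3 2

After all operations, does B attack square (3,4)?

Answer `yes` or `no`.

Op 1: place BK@(0,4)
Op 2: place BB@(3,4)
Op 3: place BK@(4,0)
Op 4: remove (4,0)
Op 5: remove (3,4)
Op 6: place BR@(4,2)
Op 7: place WN@(2,2)
Op 8: place WN@(3,2)
Per-piece attacks for B:
  BK@(0,4): attacks (0,3) (1,4) (1,3)
  BR@(4,2): attacks (4,3) (4,4) (4,1) (4,0) (3,2) [ray(-1,0) blocked at (3,2)]
B attacks (3,4): no

Answer: no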